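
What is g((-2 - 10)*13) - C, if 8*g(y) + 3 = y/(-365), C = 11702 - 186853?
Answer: 511439981/2920 ≈ 1.7515e+5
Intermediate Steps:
C = -175151
g(y) = -3/8 - y/2920 (g(y) = -3/8 + (y/(-365))/8 = -3/8 + (y*(-1/365))/8 = -3/8 + (-y/365)/8 = -3/8 - y/2920)
g((-2 - 10)*13) - C = (-3/8 - (-2 - 10)*13/2920) - 1*(-175151) = (-3/8 - (-3)*13/730) + 175151 = (-3/8 - 1/2920*(-156)) + 175151 = (-3/8 + 39/730) + 175151 = -939/2920 + 175151 = 511439981/2920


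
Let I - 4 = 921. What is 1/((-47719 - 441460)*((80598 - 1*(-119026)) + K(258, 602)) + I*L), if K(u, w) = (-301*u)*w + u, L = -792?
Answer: 1/22771396185286 ≈ 4.3915e-14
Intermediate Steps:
I = 925 (I = 4 + 921 = 925)
K(u, w) = u - 301*u*w (K(u, w) = -301*u*w + u = u - 301*u*w)
1/((-47719 - 441460)*((80598 - 1*(-119026)) + K(258, 602)) + I*L) = 1/((-47719 - 441460)*((80598 - 1*(-119026)) + 258*(1 - 301*602)) + 925*(-792)) = 1/(-489179*((80598 + 119026) + 258*(1 - 181202)) - 732600) = 1/(-489179*(199624 + 258*(-181201)) - 732600) = 1/(-489179*(199624 - 46749858) - 732600) = 1/(-489179*(-46550234) - 732600) = 1/(22771396917886 - 732600) = 1/22771396185286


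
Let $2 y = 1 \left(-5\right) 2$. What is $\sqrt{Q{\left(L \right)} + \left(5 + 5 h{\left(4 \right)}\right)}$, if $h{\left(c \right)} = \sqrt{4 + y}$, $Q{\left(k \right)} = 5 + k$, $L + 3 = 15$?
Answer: $\sqrt{22 + 5 i} \approx 4.7202 + 0.52964 i$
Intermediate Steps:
$L = 12$ ($L = -3 + 15 = 12$)
$y = -5$ ($y = \frac{1 \left(-5\right) 2}{2} = \frac{\left(-5\right) 2}{2} = \frac{1}{2} \left(-10\right) = -5$)
$h{\left(c \right)} = i$ ($h{\left(c \right)} = \sqrt{4 - 5} = \sqrt{-1} = i$)
$\sqrt{Q{\left(L \right)} + \left(5 + 5 h{\left(4 \right)}\right)} = \sqrt{\left(5 + 12\right) + \left(5 + 5 i\right)} = \sqrt{17 + \left(5 + 5 i\right)} = \sqrt{22 + 5 i}$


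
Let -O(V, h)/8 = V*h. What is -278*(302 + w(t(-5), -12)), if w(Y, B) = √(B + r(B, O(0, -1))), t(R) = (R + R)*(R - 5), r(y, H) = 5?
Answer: -83956 - 278*I*√7 ≈ -83956.0 - 735.52*I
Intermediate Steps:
O(V, h) = -8*V*h
t(R) = 2*R*(-5 + R) (t(R) = (2*R)*(-5 + R) = 2*R*(-5 + R))
w(Y, B) = √(5 + B) (w(Y, B) = √(B + 5) = √(5 + B))
-278*(302 + w(t(-5), -12)) = -278*(302 + √(5 - 12)) = -278*(302 + √(-7)) = -278*(302 + I*√7) = -83956 - 278*I*√7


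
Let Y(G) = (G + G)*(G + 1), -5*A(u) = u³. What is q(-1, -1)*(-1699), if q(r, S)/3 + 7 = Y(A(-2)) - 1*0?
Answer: -168201/25 ≈ -6728.0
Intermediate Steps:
A(u) = -u³/5
Y(G) = 2*G*(1 + G) (Y(G) = (2*G)*(1 + G) = 2*G*(1 + G))
q(r, S) = 99/25 (q(r, S) = -21 + 3*(2*(-⅕*(-2)³)*(1 - ⅕*(-2)³) - 1*0) = -21 + 3*(2*(-⅕*(-8))*(1 - ⅕*(-8)) + 0) = -21 + 3*(2*(8/5)*(1 + 8/5) + 0) = -21 + 3*(2*(8/5)*(13/5) + 0) = -21 + 3*(208/25 + 0) = -21 + 3*(208/25) = -21 + 624/25 = 99/25)
q(-1, -1)*(-1699) = (99/25)*(-1699) = -168201/25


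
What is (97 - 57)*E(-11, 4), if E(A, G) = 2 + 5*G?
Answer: 880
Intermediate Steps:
(97 - 57)*E(-11, 4) = (97 - 57)*(2 + 5*4) = 40*(2 + 20) = 40*22 = 880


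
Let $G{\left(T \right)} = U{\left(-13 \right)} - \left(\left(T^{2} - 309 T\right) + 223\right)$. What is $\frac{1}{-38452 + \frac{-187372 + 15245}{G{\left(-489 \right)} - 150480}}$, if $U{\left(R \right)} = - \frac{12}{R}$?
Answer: $- \frac{7032013}{270392726225} \approx -2.6007 \cdot 10^{-5}$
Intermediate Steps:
$G{\left(T \right)} = - \frac{2887}{13} - T^{2} + 309 T$ ($G{\left(T \right)} = - \frac{12}{-13} - \left(\left(T^{2} - 309 T\right) + 223\right) = \left(-12\right) \left(- \frac{1}{13}\right) - \left(223 + T^{2} - 309 T\right) = \frac{12}{13} - \left(223 + T^{2} - 309 T\right) = - \frac{2887}{13} - T^{2} + 309 T$)
$\frac{1}{-38452 + \frac{-187372 + 15245}{G{\left(-489 \right)} - 150480}} = \frac{1}{-38452 + \frac{-187372 + 15245}{\left(- \frac{2887}{13} - \left(-489\right)^{2} + 309 \left(-489\right)\right) - 150480}} = \frac{1}{-38452 - \frac{172127}{\left(- \frac{2887}{13} - 239121 - 151101\right) - 150480}} = \frac{1}{-38452 - \frac{172127}{- \frac{5075773}{13} - 150480}} = \frac{1}{-38452 - \frac{172127}{- \frac{7032013}{13}}} = \frac{1}{-38452 - - \frac{2237651}{7032013}} = \frac{1}{-38452 + \frac{2237651}{7032013}} = \frac{1}{- \frac{270392726225}{7032013}} = - \frac{7032013}{270392726225}$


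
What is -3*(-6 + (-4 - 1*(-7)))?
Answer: 9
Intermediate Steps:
-3*(-6 + (-4 - 1*(-7))) = -3*(-6 + (-4 + 7)) = -3*(-6 + 3) = -3*(-3) = 9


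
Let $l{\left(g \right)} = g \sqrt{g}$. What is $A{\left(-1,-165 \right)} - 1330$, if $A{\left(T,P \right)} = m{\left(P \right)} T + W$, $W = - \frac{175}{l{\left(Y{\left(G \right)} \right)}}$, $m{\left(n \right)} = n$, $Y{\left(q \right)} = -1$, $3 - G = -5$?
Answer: $-1165 - 175 i \approx -1165.0 - 175.0 i$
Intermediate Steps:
$G = 8$ ($G = 3 - -5 = 3 + 5 = 8$)
$l{\left(g \right)} = g^{\frac{3}{2}}$
$W = - 175 i$ ($W = - \frac{175}{\left(-1\right)^{\frac{3}{2}}} = - \frac{175}{\left(-1\right) i} = - 175 i \approx - 175.0 i$)
$A{\left(T,P \right)} = - 175 i + P T$ ($A{\left(T,P \right)} = P T - 175 i = - 175 i + P T$)
$A{\left(-1,-165 \right)} - 1330 = \left(- 175 i - -165\right) - 1330 = \left(- 175 i + 165\right) - 1330 = \left(165 - 175 i\right) - 1330 = -1165 - 175 i$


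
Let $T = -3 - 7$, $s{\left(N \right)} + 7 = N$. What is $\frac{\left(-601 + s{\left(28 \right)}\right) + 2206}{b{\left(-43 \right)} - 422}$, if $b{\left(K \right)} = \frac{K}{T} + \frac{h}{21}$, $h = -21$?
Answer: $- \frac{16260}{4187} \approx -3.8834$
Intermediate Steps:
$s{\left(N \right)} = -7 + N$
$T = -10$ ($T = -3 - 7 = -10$)
$b{\left(K \right)} = -1 - \frac{K}{10}$ ($b{\left(K \right)} = \frac{K}{-10} - \frac{21}{21} = K \left(- \frac{1}{10}\right) - 1 = - \frac{K}{10} - 1 = -1 - \frac{K}{10}$)
$\frac{\left(-601 + s{\left(28 \right)}\right) + 2206}{b{\left(-43 \right)} - 422} = \frac{\left(-601 + \left(-7 + 28\right)\right) + 2206}{\left(-1 - - \frac{43}{10}\right) - 422} = \frac{\left(-601 + 21\right) + 2206}{\left(-1 + \frac{43}{10}\right) - 422} = \frac{-580 + 2206}{\frac{33}{10} - 422} = \frac{1626}{- \frac{4187}{10}} = 1626 \left(- \frac{10}{4187}\right) = - \frac{16260}{4187}$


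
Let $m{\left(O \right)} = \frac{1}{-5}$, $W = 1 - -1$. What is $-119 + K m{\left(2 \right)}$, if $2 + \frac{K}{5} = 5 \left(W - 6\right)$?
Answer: $-97$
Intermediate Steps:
$W = 2$ ($W = 1 + 1 = 2$)
$m{\left(O \right)} = - \frac{1}{5}$
$K = -110$ ($K = -10 + 5 \cdot 5 \left(2 - 6\right) = -10 + 5 \cdot 5 \left(-4\right) = -10 + 5 \left(-20\right) = -10 - 100 = -110$)
$-119 + K m{\left(2 \right)} = -119 - -22 = -119 + 22 = -97$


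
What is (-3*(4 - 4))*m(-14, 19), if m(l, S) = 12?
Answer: 0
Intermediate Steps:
(-3*(4 - 4))*m(-14, 19) = -3*(4 - 4)*12 = -3*0*12 = 0*12 = 0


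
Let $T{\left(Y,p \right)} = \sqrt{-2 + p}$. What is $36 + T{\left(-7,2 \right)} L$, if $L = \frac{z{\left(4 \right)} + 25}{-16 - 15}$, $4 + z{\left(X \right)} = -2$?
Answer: $36$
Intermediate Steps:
$z{\left(X \right)} = -6$ ($z{\left(X \right)} = -4 - 2 = -6$)
$L = - \frac{19}{31}$ ($L = \frac{-6 + 25}{-16 - 15} = \frac{19}{-31} = 19 \left(- \frac{1}{31}\right) = - \frac{19}{31} \approx -0.6129$)
$36 + T{\left(-7,2 \right)} L = 36 + \sqrt{-2 + 2} \left(- \frac{19}{31}\right) = 36 + \sqrt{0} \left(- \frac{19}{31}\right) = 36 + 0 \left(- \frac{19}{31}\right) = 36 + 0 = 36$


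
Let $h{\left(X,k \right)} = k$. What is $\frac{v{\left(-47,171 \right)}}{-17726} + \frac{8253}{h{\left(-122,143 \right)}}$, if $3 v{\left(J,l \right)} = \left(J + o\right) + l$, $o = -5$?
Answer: $\frac{438861017}{7604454} \approx 57.711$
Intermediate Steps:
$v{\left(J,l \right)} = - \frac{5}{3} + \frac{J}{3} + \frac{l}{3}$ ($v{\left(J,l \right)} = \frac{\left(J - 5\right) + l}{3} = \frac{\left(-5 + J\right) + l}{3} = \frac{-5 + J + l}{3} = - \frac{5}{3} + \frac{J}{3} + \frac{l}{3}$)
$\frac{v{\left(-47,171 \right)}}{-17726} + \frac{8253}{h{\left(-122,143 \right)}} = \frac{- \frac{5}{3} + \frac{1}{3} \left(-47\right) + \frac{1}{3} \cdot 171}{-17726} + \frac{8253}{143} = \left(- \frac{5}{3} - \frac{47}{3} + 57\right) \left(- \frac{1}{17726}\right) + 8253 \cdot \frac{1}{143} = \frac{119}{3} \left(- \frac{1}{17726}\right) + \frac{8253}{143} = - \frac{119}{53178} + \frac{8253}{143} = \frac{438861017}{7604454}$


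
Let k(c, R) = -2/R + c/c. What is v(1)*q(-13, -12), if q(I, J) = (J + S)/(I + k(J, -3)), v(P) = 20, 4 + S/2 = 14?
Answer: -240/17 ≈ -14.118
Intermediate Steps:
S = 20 (S = -8 + 2*14 = -8 + 28 = 20)
k(c, R) = 1 - 2/R (k(c, R) = -2/R + 1 = 1 - 2/R)
q(I, J) = (20 + J)/(5/3 + I) (q(I, J) = (J + 20)/(I + (-2 - 3)/(-3)) = (20 + J)/(I - ⅓*(-5)) = (20 + J)/(I + 5/3) = (20 + J)/(5/3 + I))
v(1)*q(-13, -12) = 20*(3*(20 - 12)/(5 + 3*(-13))) = 20*(3*8/(5 - 39)) = 20*(3*8/(-34)) = 20*(3*(-1/34)*8) = 20*(-12/17) = -240/17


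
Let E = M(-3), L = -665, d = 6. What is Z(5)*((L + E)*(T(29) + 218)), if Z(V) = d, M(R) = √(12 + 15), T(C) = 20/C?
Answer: -25304580/29 + 114156*√3/29 ≈ -8.6575e+5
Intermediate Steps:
M(R) = 3*√3 (M(R) = √27 = 3*√3)
Z(V) = 6
E = 3*√3 ≈ 5.1962
Z(5)*((L + E)*(T(29) + 218)) = 6*((-665 + 3*√3)*(20/29 + 218)) = 6*((-665 + 3*√3)*(6342/29)) = 6*(-4217430/29 + 19026*√3/29) = -25304580/29 + 114156*√3/29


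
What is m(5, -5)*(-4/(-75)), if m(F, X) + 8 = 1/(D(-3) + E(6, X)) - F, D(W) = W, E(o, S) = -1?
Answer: -53/75 ≈ -0.70667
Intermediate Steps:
m(F, X) = -33/4 - F (m(F, X) = -8 + (1/(-3 - 1) - F) = -8 + (1/(-4) - F) = -8 + (-¼ - F) = -33/4 - F)
m(5, -5)*(-4/(-75)) = (-33/4 - 1*5)*(-4/(-75)) = (-33/4 - 5)*(-4*(-1/75)) = -53/4*4/75 = -53/75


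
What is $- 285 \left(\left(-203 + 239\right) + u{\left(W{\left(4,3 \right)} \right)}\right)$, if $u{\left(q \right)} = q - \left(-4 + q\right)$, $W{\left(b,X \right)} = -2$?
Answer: $-11400$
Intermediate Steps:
$u{\left(q \right)} = 4$
$- 285 \left(\left(-203 + 239\right) + u{\left(W{\left(4,3 \right)} \right)}\right) = - 285 \left(\left(-203 + 239\right) + 4\right) = - 285 \left(36 + 4\right) = \left(-285\right) 40 = -11400$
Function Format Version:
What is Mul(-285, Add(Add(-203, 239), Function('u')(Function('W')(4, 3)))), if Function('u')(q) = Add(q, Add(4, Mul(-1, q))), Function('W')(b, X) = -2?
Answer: -11400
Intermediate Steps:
Function('u')(q) = 4
Mul(-285, Add(Add(-203, 239), Function('u')(Function('W')(4, 3)))) = Mul(-285, Add(Add(-203, 239), 4)) = Mul(-285, Add(36, 4)) = Mul(-285, 40) = -11400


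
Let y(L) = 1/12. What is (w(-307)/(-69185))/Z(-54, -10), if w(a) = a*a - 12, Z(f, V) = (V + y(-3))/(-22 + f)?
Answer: -85944144/8233015 ≈ -10.439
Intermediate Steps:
y(L) = 1/12
Z(f, V) = (1/12 + V)/(-22 + f) (Z(f, V) = (V + 1/12)/(-22 + f) = (1/12 + V)/(-22 + f))
w(a) = -12 + a**2 (w(a) = a**2 - 12 = -12 + a**2)
(w(-307)/(-69185))/Z(-54, -10) = ((-12 + (-307)**2)/(-69185))/(((1/12 - 10)/(-22 - 54))) = ((-12 + 94249)*(-1/69185))/((-119/12/(-76))) = (94237*(-1/69185))/((-1/76*(-119/12))) = -94237/(69185*119/912) = -94237/69185*912/119 = -85944144/8233015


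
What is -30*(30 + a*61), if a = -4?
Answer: 6420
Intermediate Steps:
-30*(30 + a*61) = -30*(30 - 4*61) = -30*(30 - 244) = -30*(-214) = 6420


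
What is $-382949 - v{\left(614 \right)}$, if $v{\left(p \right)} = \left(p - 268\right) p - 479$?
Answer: $-594914$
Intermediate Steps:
$v{\left(p \right)} = -479 + p \left(-268 + p\right)$ ($v{\left(p \right)} = \left(-268 + p\right) p - 479 = p \left(-268 + p\right) - 479 = -479 + p \left(-268 + p\right)$)
$-382949 - v{\left(614 \right)} = -382949 - \left(-479 + 614^{2} - 164552\right) = -382949 - \left(-479 + 376996 - 164552\right) = -382949 - 211965 = -594914$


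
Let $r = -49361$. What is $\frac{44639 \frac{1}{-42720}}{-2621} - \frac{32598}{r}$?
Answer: $\frac{3652172799439}{5526907732320} \approx 0.6608$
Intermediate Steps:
$\frac{44639 \frac{1}{-42720}}{-2621} - \frac{32598}{r} = \frac{44639 \frac{1}{-42720}}{-2621} - \frac{32598}{-49361} = 44639 \left(- \frac{1}{42720}\right) \left(- \frac{1}{2621}\right) - - \frac{32598}{49361} = \left(- \frac{44639}{42720}\right) \left(- \frac{1}{2621}\right) + \frac{32598}{49361} = \frac{44639}{111969120} + \frac{32598}{49361} = \frac{3652172799439}{5526907732320}$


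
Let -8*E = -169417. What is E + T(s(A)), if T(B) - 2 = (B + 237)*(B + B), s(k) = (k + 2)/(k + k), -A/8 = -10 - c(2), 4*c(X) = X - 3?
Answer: 260671753/12168 ≈ 21423.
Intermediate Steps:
E = 169417/8 (E = -⅛*(-169417) = 169417/8 ≈ 21177.)
c(X) = -¾ + X/4 (c(X) = (X - 3)/4 = (-3 + X)/4 = -¾ + X/4)
A = 78 (A = -8*(-10 - (-¾ + (¼)*2)) = -8*(-10 - (-¾ + ½)) = -8*(-10 - 1*(-¼)) = -8*(-10 + ¼) = -8*(-39/4) = 78)
s(k) = (2 + k)/(2*k) (s(k) = (2 + k)/((2*k)) = (2 + k)*(1/(2*k)) = (2 + k)/(2*k))
T(B) = 2 + 2*B*(237 + B) (T(B) = 2 + (B + 237)*(B + B) = 2 + (237 + B)*(2*B) = 2 + 2*B*(237 + B))
E + T(s(A)) = 169417/8 + (2 + 2*((½)*(2 + 78)/78)² + 474*((½)*(2 + 78)/78)) = 169417/8 + (2 + 2*((½)*(1/78)*80)² + 474*((½)*(1/78)*80)) = 169417/8 + (2 + 2*(20/39)² + 474*(20/39)) = 169417/8 + (2 + 2*(400/1521) + 3160/13) = 169417/8 + (2 + 800/1521 + 3160/13) = 169417/8 + 373562/1521 = 260671753/12168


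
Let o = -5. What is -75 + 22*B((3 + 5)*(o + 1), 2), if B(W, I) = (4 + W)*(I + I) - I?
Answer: -2583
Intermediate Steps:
B(W, I) = -I + 2*I*(4 + W) (B(W, I) = (4 + W)*(2*I) - I = 2*I*(4 + W) - I = -I + 2*I*(4 + W))
-75 + 22*B((3 + 5)*(o + 1), 2) = -75 + 22*(2*(7 + 2*((3 + 5)*(-5 + 1)))) = -75 + 22*(2*(7 + 2*(8*(-4)))) = -75 + 22*(2*(7 + 2*(-32))) = -75 + 22*(2*(7 - 64)) = -75 + 22*(2*(-57)) = -75 + 22*(-114) = -75 - 2508 = -2583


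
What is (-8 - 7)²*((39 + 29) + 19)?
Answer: 19575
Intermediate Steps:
(-8 - 7)²*((39 + 29) + 19) = (-15)²*(68 + 19) = 225*87 = 19575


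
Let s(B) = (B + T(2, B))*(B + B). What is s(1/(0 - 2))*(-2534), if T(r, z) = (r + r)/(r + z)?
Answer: 16471/3 ≈ 5490.3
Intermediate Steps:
T(r, z) = 2*r/(r + z) (T(r, z) = (2*r)/(r + z) = 2*r/(r + z))
s(B) = 2*B*(B + 4/(2 + B)) (s(B) = (B + 2*2/(2 + B))*(B + B) = (B + 4/(2 + B))*(2*B) = 2*B*(B + 4/(2 + B)))
s(1/(0 - 2))*(-2534) = (2*(4 + (2 + 1/(0 - 2))/(0 - 2))/((0 - 2)*(2 + 1/(0 - 2))))*(-2534) = (2*(4 + (2 + 1/(-2))/(-2))/(-2*(2 + 1/(-2))))*(-2534) = (2*(-1/2)*(4 - (2 - 1/2)/2)/(2 - 1/2))*(-2534) = (2*(-1/2)*(4 - 1/2*3/2)/(3/2))*(-2534) = (2*(-1/2)*(2/3)*(4 - 3/4))*(-2534) = (2*(-1/2)*(2/3)*(13/4))*(-2534) = -13/6*(-2534) = 16471/3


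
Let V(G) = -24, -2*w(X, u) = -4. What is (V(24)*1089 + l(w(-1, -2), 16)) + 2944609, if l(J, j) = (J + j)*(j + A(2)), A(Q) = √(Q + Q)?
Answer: 2918797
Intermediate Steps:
A(Q) = √2*√Q (A(Q) = √(2*Q) = √2*√Q)
w(X, u) = 2 (w(X, u) = -½*(-4) = 2)
l(J, j) = (2 + j)*(J + j) (l(J, j) = (J + j)*(j + √2*√2) = (J + j)*(j + 2) = (J + j)*(2 + j) = (2 + j)*(J + j))
(V(24)*1089 + l(w(-1, -2), 16)) + 2944609 = (-24*1089 + (16² + 2*2 + 2*16 + 2*16)) + 2944609 = (-26136 + (256 + 4 + 32 + 32)) + 2944609 = (-26136 + 324) + 2944609 = -25812 + 2944609 = 2918797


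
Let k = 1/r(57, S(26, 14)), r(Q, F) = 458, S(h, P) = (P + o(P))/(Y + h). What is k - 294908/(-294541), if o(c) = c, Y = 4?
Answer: 135362405/134899778 ≈ 1.0034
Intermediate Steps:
S(h, P) = 2*P/(4 + h) (S(h, P) = (P + P)/(4 + h) = (2*P)/(4 + h) = 2*P/(4 + h))
k = 1/458 ≈ 0.0021834
k - 294908/(-294541) = 1/458 - 294908/(-294541) = 1/458 - 294908*(-1)/294541 = 1/458 - 1*(-294908/294541) = 1/458 + 294908/294541 = 135362405/134899778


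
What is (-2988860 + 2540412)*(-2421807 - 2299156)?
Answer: 2117106415424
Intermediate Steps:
(-2988860 + 2540412)*(-2421807 - 2299156) = -448448*(-4720963) = 2117106415424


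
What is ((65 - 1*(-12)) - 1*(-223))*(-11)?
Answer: -3300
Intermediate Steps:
((65 - 1*(-12)) - 1*(-223))*(-11) = ((65 + 12) + 223)*(-11) = (77 + 223)*(-11) = 300*(-11) = -3300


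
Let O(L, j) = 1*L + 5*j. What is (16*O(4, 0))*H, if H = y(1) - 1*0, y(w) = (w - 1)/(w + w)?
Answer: 0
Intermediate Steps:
y(w) = (-1 + w)/(2*w) (y(w) = (-1 + w)/((2*w)) = (-1 + w)*(1/(2*w)) = (-1 + w)/(2*w))
O(L, j) = L + 5*j
H = 0 (H = (½)*(-1 + 1)/1 - 1*0 = (½)*1*0 + 0 = 0 + 0 = 0)
(16*O(4, 0))*H = (16*(4 + 5*0))*0 = (16*(4 + 0))*0 = (16*4)*0 = 64*0 = 0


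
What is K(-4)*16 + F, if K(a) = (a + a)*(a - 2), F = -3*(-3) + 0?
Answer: 777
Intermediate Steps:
F = 9 (F = 9 + 0 = 9)
K(a) = 2*a*(-2 + a) (K(a) = (2*a)*(-2 + a) = 2*a*(-2 + a))
K(-4)*16 + F = (2*(-4)*(-2 - 4))*16 + 9 = (2*(-4)*(-6))*16 + 9 = 48*16 + 9 = 768 + 9 = 777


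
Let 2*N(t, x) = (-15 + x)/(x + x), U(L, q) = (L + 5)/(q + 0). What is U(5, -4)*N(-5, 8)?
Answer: 35/64 ≈ 0.54688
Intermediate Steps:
U(L, q) = (5 + L)/q
N(t, x) = (-15 + x)/(4*x) (N(t, x) = ((-15 + x)/(x + x))/2 = ((-15 + x)/((2*x)))/2 = ((-15 + x)*(1/(2*x)))/2 = ((-15 + x)/(2*x))/2 = (-15 + x)/(4*x))
U(5, -4)*N(-5, 8) = ((5 + 5)/(-4))*((1/4)*(-15 + 8)/8) = (-1/4*10)*((1/4)*(1/8)*(-7)) = -5/2*(-7/32) = 35/64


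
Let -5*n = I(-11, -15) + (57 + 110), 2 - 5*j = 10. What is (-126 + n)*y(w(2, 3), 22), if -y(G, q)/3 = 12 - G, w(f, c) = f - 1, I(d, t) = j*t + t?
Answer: 26598/5 ≈ 5319.6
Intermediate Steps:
j = -8/5 (j = 2/5 - 1/5*10 = 2/5 - 2 = -8/5 ≈ -1.6000)
I(d, t) = -3*t/5 (I(d, t) = -8*t/5 + t = -3*t/5)
w(f, c) = -1 + f
y(G, q) = -36 + 3*G (y(G, q) = -3*(12 - G) = -36 + 3*G)
n = -176/5 (n = -(-3/5*(-15) + (57 + 110))/5 = -(9 + 167)/5 = -1/5*176 = -176/5 ≈ -35.200)
(-126 + n)*y(w(2, 3), 22) = (-126 - 176/5)*(-36 + 3*(-1 + 2)) = -806*(-36 + 3*1)/5 = -806*(-36 + 3)/5 = -806/5*(-33) = 26598/5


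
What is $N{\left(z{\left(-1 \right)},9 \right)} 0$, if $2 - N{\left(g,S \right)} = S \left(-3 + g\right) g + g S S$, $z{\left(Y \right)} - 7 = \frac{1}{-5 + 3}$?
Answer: $0$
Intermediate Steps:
$z{\left(Y \right)} = \frac{13}{2}$ ($z{\left(Y \right)} = 7 + \frac{1}{-5 + 3} = 7 + \frac{1}{-2} = 7 - \frac{1}{2} = \frac{13}{2}$)
$N{\left(g,S \right)} = 2 - g S^{2} - S g \left(-3 + g\right)$ ($N{\left(g,S \right)} = 2 - \left(S \left(-3 + g\right) g + g S S\right) = 2 - \left(S g \left(-3 + g\right) + S g S\right) = 2 - \left(S g \left(-3 + g\right) + g S^{2}\right) = 2 - \left(g S^{2} + S g \left(-3 + g\right)\right) = 2 - g S^{2} - S g \left(-3 + g\right)$)
$N{\left(z{\left(-1 \right)},9 \right)} 0 = \left(2 - 9 \left(\frac{13}{2}\right)^{2} - \frac{13 \cdot 9^{2}}{2} + 3 \cdot 9 \cdot \frac{13}{2}\right) 0 = \left(2 - 9 \cdot \frac{169}{4} - \frac{13}{2} \cdot 81 + \frac{351}{2}\right) 0 = \left(2 - \frac{1521}{4} - \frac{1053}{2} + \frac{351}{2}\right) 0 = \left(- \frac{2917}{4}\right) 0 = 0$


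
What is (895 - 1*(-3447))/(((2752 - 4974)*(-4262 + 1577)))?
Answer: 2171/2983035 ≈ 0.00072778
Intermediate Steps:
(895 - 1*(-3447))/(((2752 - 4974)*(-4262 + 1577))) = (895 + 3447)/((-2222*(-2685))) = 4342/5966070 = 4342*(1/5966070) = 2171/2983035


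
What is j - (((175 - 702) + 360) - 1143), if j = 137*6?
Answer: 2132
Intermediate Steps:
j = 822
j - (((175 - 702) + 360) - 1143) = 822 - (((175 - 702) + 360) - 1143) = 822 - ((-527 + 360) - 1143) = 822 - (-167 - 1143) = 822 - 1*(-1310) = 822 + 1310 = 2132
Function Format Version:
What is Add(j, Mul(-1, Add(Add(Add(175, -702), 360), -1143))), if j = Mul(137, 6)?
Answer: 2132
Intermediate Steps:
j = 822
Add(j, Mul(-1, Add(Add(Add(175, -702), 360), -1143))) = Add(822, Mul(-1, Add(Add(Add(175, -702), 360), -1143))) = Add(822, Mul(-1, Add(Add(-527, 360), -1143))) = Add(822, Mul(-1, Add(-167, -1143))) = Add(822, Mul(-1, -1310)) = Add(822, 1310) = 2132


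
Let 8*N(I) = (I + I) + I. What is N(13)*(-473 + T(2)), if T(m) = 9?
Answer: -2262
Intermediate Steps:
N(I) = 3*I/8 (N(I) = ((I + I) + I)/8 = (2*I + I)/8 = (3*I)/8 = 3*I/8)
N(13)*(-473 + T(2)) = ((3/8)*13)*(-473 + 9) = (39/8)*(-464) = -2262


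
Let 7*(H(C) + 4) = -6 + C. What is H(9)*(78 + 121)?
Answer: -4975/7 ≈ -710.71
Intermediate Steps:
H(C) = -34/7 + C/7 (H(C) = -4 + (-6 + C)/7 = -4 + (-6/7 + C/7) = -34/7 + C/7)
H(9)*(78 + 121) = (-34/7 + (⅐)*9)*(78 + 121) = (-34/7 + 9/7)*199 = -25/7*199 = -4975/7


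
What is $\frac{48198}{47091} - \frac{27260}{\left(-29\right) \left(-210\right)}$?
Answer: $- \frac{1138132}{329637} \approx -3.4527$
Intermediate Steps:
$\frac{48198}{47091} - \frac{27260}{\left(-29\right) \left(-210\right)} = 48198 \cdot \frac{1}{47091} - \frac{27260}{6090} = \frac{16066}{15697} - \frac{94}{21} = - \frac{1138132}{329637}$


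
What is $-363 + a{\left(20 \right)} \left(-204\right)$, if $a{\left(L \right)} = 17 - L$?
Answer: $249$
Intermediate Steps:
$-363 + a{\left(20 \right)} \left(-204\right) = -363 + \left(17 - 20\right) \left(-204\right) = -363 - -612 = -363 + 612 = 249$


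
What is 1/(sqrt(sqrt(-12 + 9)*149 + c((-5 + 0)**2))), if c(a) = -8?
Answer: 1/sqrt(-8 + 149*I*sqrt(3)) ≈ 0.043318 - 0.044682*I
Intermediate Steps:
1/(sqrt(sqrt(-12 + 9)*149 + c((-5 + 0)**2))) = 1/(sqrt(sqrt(-12 + 9)*149 - 8)) = 1/(sqrt(sqrt(-3)*149 - 8)) = 1/(sqrt((I*sqrt(3))*149 - 8)) = 1/(sqrt(149*I*sqrt(3) - 8)) = 1/(sqrt(-8 + 149*I*sqrt(3))) = 1/sqrt(-8 + 149*I*sqrt(3))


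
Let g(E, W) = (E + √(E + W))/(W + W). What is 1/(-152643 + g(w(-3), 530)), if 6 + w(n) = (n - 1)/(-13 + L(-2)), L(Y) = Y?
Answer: -9647419549350/1472611114452413959 - 7950*√29490/1472611114452413959 ≈ -6.5512e-6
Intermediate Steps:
w(n) = -89/15 - n/15 (w(n) = -6 + (n - 1)/(-13 - 2) = -6 + (-1 + n)/(-15) = -6 + (-1 + n)*(-1/15) = -6 + (1/15 - n/15) = -89/15 - n/15)
g(E, W) = (E + √(E + W))/(2*W) (g(E, W) = (E + √(E + W))/((2*W)) = (E + √(E + W))*(1/(2*W)) = (E + √(E + W))/(2*W))
1/(-152643 + g(w(-3), 530)) = 1/(-152643 + (½)*((-89/15 - 1/15*(-3)) + √((-89/15 - 1/15*(-3)) + 530))/530) = 1/(-152643 + (½)*(1/530)*((-89/15 + ⅕) + √((-89/15 + ⅕) + 530))) = 1/(-152643 + (½)*(1/530)*(-86/15 + √(-86/15 + 530))) = 1/(-152643 + (½)*(1/530)*(-86/15 + √(7864/15))) = 1/(-152643 + (½)*(1/530)*(-86/15 + 2*√29490/15)) = 1/(-152643 + (-43/7950 + √29490/7950)) = 1/(-1213511893/7950 + √29490/7950)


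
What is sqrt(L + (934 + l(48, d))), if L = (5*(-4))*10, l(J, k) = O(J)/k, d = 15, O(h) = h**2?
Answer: sqrt(22190)/5 ≈ 29.793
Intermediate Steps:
l(J, k) = J**2/k
L = -200 (L = -20*10 = -200)
sqrt(L + (934 + l(48, d))) = sqrt(-200 + (934 + 48**2/15)) = sqrt(-200 + (934 + 2304*(1/15))) = sqrt(-200 + (934 + 768/5)) = sqrt(-200 + 5438/5) = sqrt(4438/5) = sqrt(22190)/5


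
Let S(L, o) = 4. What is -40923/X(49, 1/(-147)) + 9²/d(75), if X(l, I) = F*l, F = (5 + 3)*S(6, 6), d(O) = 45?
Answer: -190503/7840 ≈ -24.299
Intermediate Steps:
F = 32 (F = (5 + 3)*4 = 8*4 = 32)
X(l, I) = 32*l
-40923/X(49, 1/(-147)) + 9²/d(75) = -40923/(32*49) + 9²/45 = -40923/1568 + 81*(1/45) = -40923*1/1568 + 9/5 = -40923/1568 + 9/5 = -190503/7840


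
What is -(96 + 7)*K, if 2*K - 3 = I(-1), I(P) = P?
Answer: -103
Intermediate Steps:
K = 1 (K = 3/2 + (½)*(-1) = 3/2 - ½ = 1)
-(96 + 7)*K = -(96 + 7) = -103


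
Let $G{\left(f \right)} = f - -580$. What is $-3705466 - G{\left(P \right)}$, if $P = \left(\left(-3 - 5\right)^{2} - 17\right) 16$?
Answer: $-3706798$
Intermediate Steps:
$P = 752$ ($P = \left(\left(-8\right)^{2} - 17\right) 16 = \left(64 - 17\right) 16 = 47 \cdot 16 = 752$)
$G{\left(f \right)} = 580 + f$ ($G{\left(f \right)} = f + 580 = 580 + f$)
$-3705466 - G{\left(P \right)} = -3705466 - \left(580 + 752\right) = -3705466 - 1332 = -3706798$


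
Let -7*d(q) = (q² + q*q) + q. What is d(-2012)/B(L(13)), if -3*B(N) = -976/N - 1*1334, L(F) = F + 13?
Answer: -157838382/62405 ≈ -2529.3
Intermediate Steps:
L(F) = 13 + F
d(q) = -2*q²/7 - q/7 (d(q) = -((q² + q*q) + q)/7 = -((q² + q²) + q)/7 = -(2*q² + q)/7 = -(q + 2*q²)/7 = -2*q²/7 - q/7)
B(N) = 1334/3 + 976/(3*N) (B(N) = -(-976/N - 1*1334)/3 = -(-976/N - 1334)/3 = -(-1334 - 976/N)/3 = 1334/3 + 976/(3*N))
d(-2012)/B(L(13)) = (-⅐*(-2012)*(1 + 2*(-2012)))/((2*(488 + 667*(13 + 13))/(3*(13 + 13)))) = (-⅐*(-2012)*(1 - 4024))/(((⅔)*(488 + 667*26)/26)) = (-⅐*(-2012)*(-4023))/(((⅔)*(1/26)*(488 + 17342))) = -8094276/(7*((⅔)*(1/26)*17830)) = -8094276/(7*17830/39) = -8094276/7*39/17830 = -157838382/62405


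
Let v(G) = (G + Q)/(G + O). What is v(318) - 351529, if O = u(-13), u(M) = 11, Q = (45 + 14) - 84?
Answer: -115652748/329 ≈ -3.5153e+5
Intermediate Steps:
Q = -25 (Q = 59 - 84 = -25)
O = 11
v(G) = (-25 + G)/(11 + G) (v(G) = (G - 25)/(G + 11) = (-25 + G)/(11 + G))
v(318) - 351529 = (-25 + 318)/(11 + 318) - 351529 = 293/329 - 351529 = -115652748/329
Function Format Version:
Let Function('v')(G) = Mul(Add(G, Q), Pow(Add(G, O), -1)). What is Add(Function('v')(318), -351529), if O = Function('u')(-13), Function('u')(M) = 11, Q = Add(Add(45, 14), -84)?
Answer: Rational(-115652748, 329) ≈ -3.5153e+5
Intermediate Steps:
Q = -25 (Q = Add(59, -84) = -25)
O = 11
Function('v')(G) = Mul(Pow(Add(11, G), -1), Add(-25, G)) (Function('v')(G) = Mul(Add(G, -25), Pow(Add(G, 11), -1)) = Mul(Add(-25, G), Pow(Add(11, G), -1)) = Mul(Pow(Add(11, G), -1), Add(-25, G)))
Add(Function('v')(318), -351529) = Add(Mul(Pow(Add(11, 318), -1), Add(-25, 318)), -351529) = Add(Mul(Pow(329, -1), 293), -351529) = Add(Mul(Rational(1, 329), 293), -351529) = Add(Rational(293, 329), -351529) = Rational(-115652748, 329)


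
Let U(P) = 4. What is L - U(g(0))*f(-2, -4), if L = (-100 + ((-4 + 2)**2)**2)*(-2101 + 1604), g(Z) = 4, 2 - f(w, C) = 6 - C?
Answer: 41780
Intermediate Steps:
f(w, C) = -4 + C (f(w, C) = 2 - (6 - C) = 2 + (-6 + C) = -4 + C)
L = 41748 (L = (-100 + ((-2)**2)**2)*(-497) = (-100 + 4**2)*(-497) = (-100 + 16)*(-497) = -84*(-497) = 41748)
L - U(g(0))*f(-2, -4) = 41748 - 4*(-4 - 4) = 41748 - 4*(-8) = 41748 - 1*(-32) = 41748 + 32 = 41780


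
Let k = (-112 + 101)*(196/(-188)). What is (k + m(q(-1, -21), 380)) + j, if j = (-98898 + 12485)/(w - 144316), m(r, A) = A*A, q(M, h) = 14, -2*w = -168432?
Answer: 407923135311/2824700 ≈ 1.4441e+5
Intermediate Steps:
w = 84216 (w = -½*(-168432) = 84216)
m(r, A) = A²
k = 539/47 (k = -2156*(-1)/188 = -11*(-49/47) = 539/47 ≈ 11.468)
j = 86413/60100 (j = (-98898 + 12485)/(84216 - 144316) = -86413/(-60100) = -86413*(-1/60100) = 86413/60100 ≈ 1.4378)
(k + m(q(-1, -21), 380)) + j = (539/47 + 380²) + 86413/60100 = (539/47 + 144400) + 86413/60100 = 6787339/47 + 86413/60100 = 407923135311/2824700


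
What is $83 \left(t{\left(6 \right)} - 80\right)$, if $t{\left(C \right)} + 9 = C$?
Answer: $-6889$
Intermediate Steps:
$t{\left(C \right)} = -9 + C$
$83 \left(t{\left(6 \right)} - 80\right) = 83 \left(\left(-9 + 6\right) - 80\right) = 83 \left(-3 - 80\right) = 83 \left(-83\right) = -6889$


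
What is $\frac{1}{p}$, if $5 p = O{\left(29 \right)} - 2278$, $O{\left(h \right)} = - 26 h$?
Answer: $- \frac{5}{3032} \approx -0.0016491$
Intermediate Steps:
$p = - \frac{3032}{5}$ ($p = \frac{\left(-26\right) 29 - 2278}{5} = \frac{-754 - 2278}{5} = \frac{1}{5} \left(-3032\right) = - \frac{3032}{5} \approx -606.4$)
$\frac{1}{p} = \frac{1}{- \frac{3032}{5}} = - \frac{5}{3032}$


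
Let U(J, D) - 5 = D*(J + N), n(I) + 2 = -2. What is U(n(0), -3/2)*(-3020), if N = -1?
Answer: -37750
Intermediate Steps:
n(I) = -4 (n(I) = -2 - 2 = -4)
U(J, D) = 5 + D*(-1 + J) (U(J, D) = 5 + D*(J - 1) = 5 + D*(-1 + J))
U(n(0), -3/2)*(-3020) = (5 - (-3)/2 - 3/2*(-4))*(-3020) = (5 - (-3)/2 - 3*½*(-4))*(-3020) = (5 - 1*(-3/2) - 3/2*(-4))*(-3020) = (5 + 3/2 + 6)*(-3020) = (25/2)*(-3020) = -37750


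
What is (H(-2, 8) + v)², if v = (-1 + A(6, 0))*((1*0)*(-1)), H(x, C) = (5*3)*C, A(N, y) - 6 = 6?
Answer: 14400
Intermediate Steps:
A(N, y) = 12 (A(N, y) = 6 + 6 = 12)
H(x, C) = 15*C
v = 0 (v = (-1 + 12)*((1*0)*(-1)) = 11*(0*(-1)) = 11*0 = 0)
(H(-2, 8) + v)² = (15*8 + 0)² = (120 + 0)² = 120² = 14400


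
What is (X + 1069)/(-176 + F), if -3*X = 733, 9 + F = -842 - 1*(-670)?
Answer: -2474/1071 ≈ -2.3100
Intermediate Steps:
F = -181 (F = -9 + (-842 - 1*(-670)) = -9 + (-842 + 670) = -9 - 172 = -181)
X = -733/3 (X = -⅓*733 = -733/3 ≈ -244.33)
(X + 1069)/(-176 + F) = (-733/3 + 1069)/(-176 - 181) = (2474/3)/(-357) = (2474/3)*(-1/357) = -2474/1071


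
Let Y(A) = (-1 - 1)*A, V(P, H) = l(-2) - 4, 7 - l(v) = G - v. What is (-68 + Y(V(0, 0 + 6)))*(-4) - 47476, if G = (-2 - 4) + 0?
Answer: -47148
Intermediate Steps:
G = -6 (G = -6 + 0 = -6)
l(v) = 13 + v (l(v) = 7 - (-6 - v) = 7 + (6 + v) = 13 + v)
V(P, H) = 7 (V(P, H) = (13 - 2) - 4 = 11 - 4 = 7)
Y(A) = -2*A
(-68 + Y(V(0, 0 + 6)))*(-4) - 47476 = (-68 - 2*7)*(-4) - 47476 = (-68 - 14)*(-4) - 47476 = -82*(-4) - 47476 = 328 - 47476 = -47148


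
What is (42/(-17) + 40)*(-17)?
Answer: -638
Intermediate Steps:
(42/(-17) + 40)*(-17) = (42*(-1/17) + 40)*(-17) = (-42/17 + 40)*(-17) = (638/17)*(-17) = -638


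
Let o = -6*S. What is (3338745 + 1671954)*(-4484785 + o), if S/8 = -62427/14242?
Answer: -160014947566730163/7121 ≈ -2.2471e+13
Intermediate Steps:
S = -249708/7121 (S = 8*(-62427/14242) = -249708/7121 ≈ -35.066)
o = 1498248/7121 (o = -6*(-249708/7121) = 1498248/7121 ≈ 210.40)
(3338745 + 1671954)*(-4484785 + o) = (3338745 + 1671954)*(-4484785 + 1498248/7121) = 5010699*(-31934655737/7121) = -160014947566730163/7121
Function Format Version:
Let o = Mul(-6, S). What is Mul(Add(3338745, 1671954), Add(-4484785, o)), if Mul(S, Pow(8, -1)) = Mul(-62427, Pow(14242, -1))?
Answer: Rational(-160014947566730163, 7121) ≈ -2.2471e+13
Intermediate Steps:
S = Rational(-249708, 7121) (S = Mul(8, Mul(-62427, Pow(14242, -1))) = Mul(8, Mul(-62427, Rational(1, 14242))) = Mul(8, Rational(-62427, 14242)) = Rational(-249708, 7121) ≈ -35.066)
o = Rational(1498248, 7121) (o = Mul(-6, Rational(-249708, 7121)) = Rational(1498248, 7121) ≈ 210.40)
Mul(Add(3338745, 1671954), Add(-4484785, o)) = Mul(Add(3338745, 1671954), Add(-4484785, Rational(1498248, 7121))) = Mul(5010699, Rational(-31934655737, 7121)) = Rational(-160014947566730163, 7121)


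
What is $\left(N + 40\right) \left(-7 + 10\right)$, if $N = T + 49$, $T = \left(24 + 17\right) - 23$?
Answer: $321$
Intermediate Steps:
$T = 18$ ($T = 41 - 23 = 18$)
$N = 67$ ($N = 18 + 49 = 67$)
$\left(N + 40\right) \left(-7 + 10\right) = \left(67 + 40\right) \left(-7 + 10\right) = 107 \cdot 3 = 321$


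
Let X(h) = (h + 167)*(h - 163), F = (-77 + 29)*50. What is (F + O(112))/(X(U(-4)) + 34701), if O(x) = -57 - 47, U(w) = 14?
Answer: -626/1933 ≈ -0.32385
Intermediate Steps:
F = -2400 (F = -48*50 = -2400)
O(x) = -104
X(h) = (-163 + h)*(167 + h) (X(h) = (167 + h)*(-163 + h) = (-163 + h)*(167 + h))
(F + O(112))/(X(U(-4)) + 34701) = (-2400 - 104)/((-27221 + 14² + 4*14) + 34701) = -2504/((-27221 + 196 + 56) + 34701) = -2504/(-26969 + 34701) = -2504/7732 = -2504*1/7732 = -626/1933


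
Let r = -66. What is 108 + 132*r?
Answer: -8604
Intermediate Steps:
108 + 132*r = 108 + 132*(-66) = 108 - 8712 = -8604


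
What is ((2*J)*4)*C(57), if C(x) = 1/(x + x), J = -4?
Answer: -16/57 ≈ -0.28070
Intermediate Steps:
C(x) = 1/(2*x)
((2*J)*4)*C(57) = ((2*(-4))*4)*((½)/57) = (-8*4)*((½)*(1/57)) = -32*1/114 = -16/57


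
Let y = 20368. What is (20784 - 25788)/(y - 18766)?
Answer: -278/89 ≈ -3.1236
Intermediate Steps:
(20784 - 25788)/(y - 18766) = (20784 - 25788)/(20368 - 18766) = -5004/1602 = -5004*1/1602 = -278/89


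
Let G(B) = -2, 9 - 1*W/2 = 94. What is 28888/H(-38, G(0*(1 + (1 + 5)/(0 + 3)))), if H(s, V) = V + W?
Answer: -7222/43 ≈ -167.95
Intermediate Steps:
W = -170 (W = 18 - 2*94 = 18 - 188 = -170)
H(s, V) = -170 + V (H(s, V) = V - 170 = -170 + V)
28888/H(-38, G(0*(1 + (1 + 5)/(0 + 3)))) = 28888/(-170 - 2) = 28888/(-172) = 28888*(-1/172) = -7222/43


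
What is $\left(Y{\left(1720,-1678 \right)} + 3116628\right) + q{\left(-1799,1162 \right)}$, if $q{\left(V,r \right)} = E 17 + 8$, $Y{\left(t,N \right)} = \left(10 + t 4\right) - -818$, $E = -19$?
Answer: $3124021$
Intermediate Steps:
$Y{\left(t,N \right)} = 828 + 4 t$ ($Y{\left(t,N \right)} = \left(10 + 4 t\right) + 818 = 828 + 4 t$)
$q{\left(V,r \right)} = -315$ ($q{\left(V,r \right)} = \left(-19\right) 17 + 8 = -323 + 8 = -315$)
$\left(Y{\left(1720,-1678 \right)} + 3116628\right) + q{\left(-1799,1162 \right)} = \left(\left(828 + 4 \cdot 1720\right) + 3116628\right) - 315 = \left(\left(828 + 6880\right) + 3116628\right) - 315 = \left(7708 + 3116628\right) - 315 = 3124336 - 315 = 3124021$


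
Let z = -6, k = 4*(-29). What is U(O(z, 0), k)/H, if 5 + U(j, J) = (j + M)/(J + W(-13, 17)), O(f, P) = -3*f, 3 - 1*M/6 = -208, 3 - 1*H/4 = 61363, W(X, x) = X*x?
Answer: 2969/82713280 ≈ 3.5895e-5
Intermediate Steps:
k = -116
H = -245440 (H = 12 - 4*61363 = 12 - 245452 = -245440)
M = 1266 (M = 18 - 6*(-208) = 18 + 1248 = 1266)
U(j, J) = -5 + (1266 + j)/(-221 + J) (U(j, J) = -5 + (j + 1266)/(J - 13*17) = -5 + (1266 + j)/(J - 221) = -5 + (1266 + j)/(-221 + J))
U(O(z, 0), k)/H = ((2371 - 3*(-6) - 5*(-116))/(-221 - 116))/(-245440) = ((2371 + 18 + 580)/(-337))*(-1/245440) = -1/337*2969*(-1/245440) = -2969/337*(-1/245440) = 2969/82713280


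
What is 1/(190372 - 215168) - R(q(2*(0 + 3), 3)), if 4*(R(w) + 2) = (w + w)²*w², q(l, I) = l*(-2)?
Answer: -514120265/24796 ≈ -20734.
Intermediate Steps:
q(l, I) = -2*l
R(w) = -2 + w⁴ (R(w) = -2 + ((w + w)²*w²)/4 = -2 + ((2*w)²*w²)/4 = -2 + ((4*w²)*w²)/4 = -2 + (4*w⁴)/4 = -2 + w⁴)
1/(190372 - 215168) - R(q(2*(0 + 3), 3)) = 1/(190372 - 215168) - (-2 + (-4*(0 + 3))⁴) = 1/(-24796) - (-2 + (-4*3)⁴) = -1/24796 - (-2 + (-2*6)⁴) = -1/24796 - (-2 + (-12)⁴) = -1/24796 - (-2 + 20736) = -1/24796 - 1*20734 = -1/24796 - 20734 = -514120265/24796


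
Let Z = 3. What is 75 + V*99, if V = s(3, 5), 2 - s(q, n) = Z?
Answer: -24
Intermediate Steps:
s(q, n) = -1 (s(q, n) = 2 - 1*3 = 2 - 3 = -1)
V = -1
75 + V*99 = 75 - 1*99 = 75 - 99 = -24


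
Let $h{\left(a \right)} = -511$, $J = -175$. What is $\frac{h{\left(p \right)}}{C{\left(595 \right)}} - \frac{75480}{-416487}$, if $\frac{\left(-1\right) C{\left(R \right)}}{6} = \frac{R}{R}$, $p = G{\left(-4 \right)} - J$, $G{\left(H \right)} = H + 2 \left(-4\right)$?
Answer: $\frac{71092579}{832974} \approx 85.348$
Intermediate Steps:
$G{\left(H \right)} = -8 + H$ ($G{\left(H \right)} = H - 8 = -8 + H$)
$p = 163$ ($p = \left(-8 - 4\right) - -175 = -12 + 175 = 163$)
$C{\left(R \right)} = -6$ ($C{\left(R \right)} = - 6 \frac{R}{R} = \left(-6\right) 1 = -6$)
$\frac{h{\left(p \right)}}{C{\left(595 \right)}} - \frac{75480}{-416487} = - \frac{511}{-6} - \frac{75480}{-416487} = \left(-511\right) \left(- \frac{1}{6}\right) - - \frac{25160}{138829} = \frac{511}{6} + \frac{25160}{138829} = \frac{71092579}{832974}$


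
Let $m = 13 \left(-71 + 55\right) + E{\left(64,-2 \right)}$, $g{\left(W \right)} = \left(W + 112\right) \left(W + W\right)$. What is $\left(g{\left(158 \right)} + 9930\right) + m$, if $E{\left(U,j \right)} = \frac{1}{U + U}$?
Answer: $\frac{12165377}{128} \approx 95042.0$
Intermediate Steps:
$E{\left(U,j \right)} = \frac{1}{2 U}$
$g{\left(W \right)} = 2 W \left(112 + W\right)$ ($g{\left(W \right)} = \left(112 + W\right) 2 W = 2 W \left(112 + W\right)$)
$m = - \frac{26623}{128}$ ($m = 13 \left(-71 + 55\right) + \frac{1}{2 \cdot 64} = 13 \left(-16\right) + \frac{1}{2} \cdot \frac{1}{64} = -208 + \frac{1}{128} = - \frac{26623}{128} \approx -207.99$)
$\left(g{\left(158 \right)} + 9930\right) + m = \left(2 \cdot 158 \left(112 + 158\right) + 9930\right) - \frac{26623}{128} = \left(2 \cdot 158 \cdot 270 + 9930\right) - \frac{26623}{128} = \left(85320 + 9930\right) - \frac{26623}{128} = 95250 - \frac{26623}{128} = \frac{12165377}{128}$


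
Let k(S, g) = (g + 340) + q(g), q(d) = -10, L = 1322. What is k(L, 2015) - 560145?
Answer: -557800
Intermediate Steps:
k(S, g) = 330 + g (k(S, g) = (g + 340) - 10 = (340 + g) - 10 = 330 + g)
k(L, 2015) - 560145 = (330 + 2015) - 560145 = 2345 - 560145 = -557800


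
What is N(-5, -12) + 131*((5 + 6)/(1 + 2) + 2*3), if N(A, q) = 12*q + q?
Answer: 3331/3 ≈ 1110.3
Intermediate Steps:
N(A, q) = 13*q
N(-5, -12) + 131*((5 + 6)/(1 + 2) + 2*3) = 13*(-12) + 131*((5 + 6)/(1 + 2) + 2*3) = -156 + 131*(11/3 + 6) = -156 + 131*(29/3) = -156 + 3799/3 = 3331/3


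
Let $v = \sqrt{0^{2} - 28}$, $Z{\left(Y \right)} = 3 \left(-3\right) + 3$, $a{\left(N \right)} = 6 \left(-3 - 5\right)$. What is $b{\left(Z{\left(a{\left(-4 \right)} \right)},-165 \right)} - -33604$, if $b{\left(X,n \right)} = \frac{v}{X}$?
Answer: $33604 - \frac{i \sqrt{7}}{3} \approx 33604.0 - 0.88192 i$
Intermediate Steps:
$a{\left(N \right)} = -48$ ($a{\left(N \right)} = 6 \left(-8\right) = -48$)
$Z{\left(Y \right)} = -6$ ($Z{\left(Y \right)} = -9 + 3 = -6$)
$v = 2 i \sqrt{7}$ ($v = \sqrt{0 - 28} = \sqrt{-28} = 2 i \sqrt{7} \approx 5.2915 i$)
$b{\left(X,n \right)} = \frac{2 i \sqrt{7}}{X}$
$b{\left(Z{\left(a{\left(-4 \right)} \right)},-165 \right)} - -33604 = \frac{2 i \sqrt{7}}{-6} - -33604 = 2 i \sqrt{7} \left(- \frac{1}{6}\right) + 33604 = - \frac{i \sqrt{7}}{3} + 33604 = 33604 - \frac{i \sqrt{7}}{3}$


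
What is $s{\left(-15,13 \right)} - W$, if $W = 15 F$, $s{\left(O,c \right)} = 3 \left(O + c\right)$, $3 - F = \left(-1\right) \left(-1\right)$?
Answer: $-36$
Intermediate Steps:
$F = 2$ ($F = 3 - \left(-1\right) \left(-1\right) = 3 - 1 = 2$)
$s{\left(O,c \right)} = 3 O + 3 c$
$W = 30$ ($W = 15 \cdot 2 = 30$)
$s{\left(-15,13 \right)} - W = \left(3 \left(-15\right) + 3 \cdot 13\right) - 30 = \left(-45 + 39\right) - 30 = -6 - 30 = -36$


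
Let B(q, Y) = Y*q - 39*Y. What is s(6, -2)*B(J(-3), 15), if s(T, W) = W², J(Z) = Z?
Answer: -2520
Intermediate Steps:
B(q, Y) = -39*Y + Y*q
s(6, -2)*B(J(-3), 15) = (-2)²*(15*(-39 - 3)) = 4*(15*(-42)) = 4*(-630) = -2520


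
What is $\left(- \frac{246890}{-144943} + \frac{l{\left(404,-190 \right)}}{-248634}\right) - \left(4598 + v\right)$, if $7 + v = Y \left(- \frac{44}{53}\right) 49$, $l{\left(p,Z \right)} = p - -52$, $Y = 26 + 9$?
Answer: $- \frac{53036458182575}{16754396199} \approx -3165.5$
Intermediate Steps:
$Y = 35$
$l{\left(p,Z \right)} = 52 + p$ ($l{\left(p,Z \right)} = p + 52 = 52 + p$)
$v = - \frac{75831}{53}$ ($v = -7 + 35 \left(- \frac{44}{53}\right) 49 = -7 - \frac{75460}{53} = - \frac{75831}{53} \approx -1430.8$)
$\left(- \frac{246890}{-144943} + \frac{l{\left(404,-190 \right)}}{-248634}\right) - \left(4598 + v\right) = \left(- \frac{246890}{-144943} + \frac{52 + 404}{-248634}\right) - \frac{167863}{53} = \left(\left(-246890\right) \left(- \frac{1}{144943}\right) + 456 \left(- \frac{1}{248634}\right)\right) + \left(-4598 + \frac{75831}{53}\right) = \left(\frac{246890}{144943} - \frac{4}{2181}\right) - \frac{167863}{53} = \frac{537887318}{316120683} - \frac{167863}{53} = - \frac{53036458182575}{16754396199}$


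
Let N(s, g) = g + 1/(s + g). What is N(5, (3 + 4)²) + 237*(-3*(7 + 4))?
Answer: -419687/54 ≈ -7772.0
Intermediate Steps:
N(s, g) = g + 1/(g + s)
N(5, (3 + 4)²) + 237*(-3*(7 + 4)) = (1 + ((3 + 4)²)² + (3 + 4)²*5)/((3 + 4)² + 5) + 237*(-3*(7 + 4)) = (1 + (7²)² + 7²*5)/(7² + 5) + 237*(-3*11) = (1 + 49² + 49*5)/(49 + 5) + 237*(-33) = (1 + 2401 + 245)/54 - 7821 = (1/54)*2647 - 7821 = 2647/54 - 7821 = -419687/54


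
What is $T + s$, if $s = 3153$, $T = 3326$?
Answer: $6479$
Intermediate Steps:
$T + s = 3326 + 3153 = 6479$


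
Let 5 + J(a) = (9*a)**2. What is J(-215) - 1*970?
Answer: 3743250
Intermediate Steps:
J(a) = -5 + 81*a**2 (J(a) = -5 + (9*a)**2 = -5 + 81*a**2)
J(-215) - 1*970 = (-5 + 81*(-215)**2) - 1*970 = (-5 + 81*46225) - 970 = (-5 + 3744225) - 970 = 3744220 - 970 = 3743250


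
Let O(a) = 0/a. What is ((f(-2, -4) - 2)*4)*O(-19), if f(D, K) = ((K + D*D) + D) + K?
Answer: 0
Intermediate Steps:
O(a) = 0
f(D, K) = D + D**2 + 2*K (f(D, K) = ((K + D**2) + D) + K = (D + K + D**2) + K = D + D**2 + 2*K)
((f(-2, -4) - 2)*4)*O(-19) = (((-2 + (-2)**2 + 2*(-4)) - 2)*4)*0 = (((-2 + 4 - 8) - 2)*4)*0 = ((-6 - 2)*4)*0 = -8*4*0 = -32*0 = 0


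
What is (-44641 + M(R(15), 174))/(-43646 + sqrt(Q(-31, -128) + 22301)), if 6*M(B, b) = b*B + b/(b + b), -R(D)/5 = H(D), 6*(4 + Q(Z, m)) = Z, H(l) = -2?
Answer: 11614440653/11429706145 + 532211*sqrt(802506)/137156473740 ≈ 1.0196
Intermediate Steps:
Q(Z, m) = -4 + Z/6
R(D) = 10 (R(D) = -5*(-2) = 10)
M(B, b) = 1/12 + B*b/6 (M(B, b) = (b*B + b/(b + b))/6 = (B*b + b/((2*b)))/6 = (B*b + (1/(2*b))*b)/6 = (B*b + 1/2)/6 = (1/2 + B*b)/6 = 1/12 + B*b/6)
(-44641 + M(R(15), 174))/(-43646 + sqrt(Q(-31, -128) + 22301)) = (-44641 + (1/12 + (1/6)*10*174))/(-43646 + sqrt((-4 + (1/6)*(-31)) + 22301)) = (-44641 + (1/12 + 290))/(-43646 + sqrt((-4 - 31/6) + 22301)) = (-44641 + 3481/12)/(-43646 + sqrt(-55/6 + 22301)) = -532211/(12*(-43646 + sqrt(133751/6))) = -532211/(12*(-43646 + sqrt(802506)/6))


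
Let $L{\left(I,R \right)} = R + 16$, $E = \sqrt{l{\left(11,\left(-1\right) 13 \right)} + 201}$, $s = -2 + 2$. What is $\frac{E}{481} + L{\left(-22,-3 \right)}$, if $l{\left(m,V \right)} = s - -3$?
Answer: $13 + \frac{2 \sqrt{51}}{481} \approx 13.03$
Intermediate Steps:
$s = 0$
$l{\left(m,V \right)} = 3$ ($l{\left(m,V \right)} = 0 - -3 = 0 + 3 = 3$)
$E = 2 \sqrt{51}$ ($E = \sqrt{3 + 201} = \sqrt{204} = 2 \sqrt{51} \approx 14.283$)
$L{\left(I,R \right)} = 16 + R$
$\frac{E}{481} + L{\left(-22,-3 \right)} = \frac{2 \sqrt{51}}{481} + \left(16 - 3\right) = \frac{2 \sqrt{51}}{481} + 13 = 13 + \frac{2 \sqrt{51}}{481}$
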